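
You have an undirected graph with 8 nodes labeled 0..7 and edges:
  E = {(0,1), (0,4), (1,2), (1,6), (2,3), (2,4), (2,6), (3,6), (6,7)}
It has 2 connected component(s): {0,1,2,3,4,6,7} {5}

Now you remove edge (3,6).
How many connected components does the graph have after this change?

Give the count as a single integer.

Initial component count: 2
Remove (3,6): not a bridge. Count unchanged: 2.
  After removal, components: {0,1,2,3,4,6,7} {5}
New component count: 2

Answer: 2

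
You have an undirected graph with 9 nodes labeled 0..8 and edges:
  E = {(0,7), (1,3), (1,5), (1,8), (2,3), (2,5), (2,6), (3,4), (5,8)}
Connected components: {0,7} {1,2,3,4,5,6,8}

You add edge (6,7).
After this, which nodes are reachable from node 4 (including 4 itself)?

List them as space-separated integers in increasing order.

Before: nodes reachable from 4: {1,2,3,4,5,6,8}
Adding (6,7): merges 4's component with another. Reachability grows.
After: nodes reachable from 4: {0,1,2,3,4,5,6,7,8}

Answer: 0 1 2 3 4 5 6 7 8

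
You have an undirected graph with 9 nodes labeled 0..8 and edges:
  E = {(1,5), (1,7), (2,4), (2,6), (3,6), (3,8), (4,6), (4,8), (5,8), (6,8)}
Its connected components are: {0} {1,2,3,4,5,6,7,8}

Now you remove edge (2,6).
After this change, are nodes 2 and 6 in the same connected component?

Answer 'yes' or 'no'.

Answer: yes

Derivation:
Initial components: {0} {1,2,3,4,5,6,7,8}
Removing edge (2,6): not a bridge — component count unchanged at 2.
New components: {0} {1,2,3,4,5,6,7,8}
Are 2 and 6 in the same component? yes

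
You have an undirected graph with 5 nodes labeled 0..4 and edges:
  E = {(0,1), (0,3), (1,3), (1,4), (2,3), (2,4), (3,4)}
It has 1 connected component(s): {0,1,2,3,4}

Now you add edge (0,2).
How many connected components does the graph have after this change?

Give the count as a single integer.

Answer: 1

Derivation:
Initial component count: 1
Add (0,2): endpoints already in same component. Count unchanged: 1.
New component count: 1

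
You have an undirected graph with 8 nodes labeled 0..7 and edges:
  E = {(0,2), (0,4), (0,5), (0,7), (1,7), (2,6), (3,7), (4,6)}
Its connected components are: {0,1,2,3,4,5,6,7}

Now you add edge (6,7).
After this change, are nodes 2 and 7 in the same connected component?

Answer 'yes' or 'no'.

Answer: yes

Derivation:
Initial components: {0,1,2,3,4,5,6,7}
Adding edge (6,7): both already in same component {0,1,2,3,4,5,6,7}. No change.
New components: {0,1,2,3,4,5,6,7}
Are 2 and 7 in the same component? yes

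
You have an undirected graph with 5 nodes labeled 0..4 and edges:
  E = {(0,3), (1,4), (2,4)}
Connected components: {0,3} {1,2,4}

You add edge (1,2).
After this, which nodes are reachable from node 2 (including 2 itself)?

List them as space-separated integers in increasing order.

Answer: 1 2 4

Derivation:
Before: nodes reachable from 2: {1,2,4}
Adding (1,2): both endpoints already in same component. Reachability from 2 unchanged.
After: nodes reachable from 2: {1,2,4}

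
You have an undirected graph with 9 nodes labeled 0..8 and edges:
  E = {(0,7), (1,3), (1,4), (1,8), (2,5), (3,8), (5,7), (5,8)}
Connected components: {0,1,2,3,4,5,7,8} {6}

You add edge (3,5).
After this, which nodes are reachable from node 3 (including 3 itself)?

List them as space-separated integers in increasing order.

Before: nodes reachable from 3: {0,1,2,3,4,5,7,8}
Adding (3,5): both endpoints already in same component. Reachability from 3 unchanged.
After: nodes reachable from 3: {0,1,2,3,4,5,7,8}

Answer: 0 1 2 3 4 5 7 8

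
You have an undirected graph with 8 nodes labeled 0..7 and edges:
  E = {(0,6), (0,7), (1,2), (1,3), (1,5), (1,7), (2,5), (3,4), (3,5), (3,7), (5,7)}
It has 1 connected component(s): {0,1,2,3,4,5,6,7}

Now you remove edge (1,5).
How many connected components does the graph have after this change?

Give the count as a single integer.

Answer: 1

Derivation:
Initial component count: 1
Remove (1,5): not a bridge. Count unchanged: 1.
  After removal, components: {0,1,2,3,4,5,6,7}
New component count: 1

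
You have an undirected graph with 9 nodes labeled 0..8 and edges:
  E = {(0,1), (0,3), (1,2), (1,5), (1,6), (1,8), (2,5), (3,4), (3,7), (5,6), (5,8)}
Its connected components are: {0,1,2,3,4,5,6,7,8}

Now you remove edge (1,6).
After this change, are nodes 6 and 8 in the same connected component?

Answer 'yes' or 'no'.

Answer: yes

Derivation:
Initial components: {0,1,2,3,4,5,6,7,8}
Removing edge (1,6): not a bridge — component count unchanged at 1.
New components: {0,1,2,3,4,5,6,7,8}
Are 6 and 8 in the same component? yes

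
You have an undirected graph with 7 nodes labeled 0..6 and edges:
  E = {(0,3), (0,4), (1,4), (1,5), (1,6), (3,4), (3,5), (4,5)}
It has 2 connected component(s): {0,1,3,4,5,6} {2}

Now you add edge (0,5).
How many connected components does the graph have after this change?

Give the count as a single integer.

Initial component count: 2
Add (0,5): endpoints already in same component. Count unchanged: 2.
New component count: 2

Answer: 2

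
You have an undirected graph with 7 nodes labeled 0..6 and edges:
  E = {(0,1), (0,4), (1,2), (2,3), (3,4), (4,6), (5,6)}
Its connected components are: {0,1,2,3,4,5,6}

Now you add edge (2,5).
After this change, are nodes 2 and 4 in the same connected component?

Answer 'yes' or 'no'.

Answer: yes

Derivation:
Initial components: {0,1,2,3,4,5,6}
Adding edge (2,5): both already in same component {0,1,2,3,4,5,6}. No change.
New components: {0,1,2,3,4,5,6}
Are 2 and 4 in the same component? yes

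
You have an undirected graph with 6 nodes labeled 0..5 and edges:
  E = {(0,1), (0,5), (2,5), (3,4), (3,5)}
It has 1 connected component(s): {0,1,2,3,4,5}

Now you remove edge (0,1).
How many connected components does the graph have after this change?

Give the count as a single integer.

Answer: 2

Derivation:
Initial component count: 1
Remove (0,1): it was a bridge. Count increases: 1 -> 2.
  After removal, components: {0,2,3,4,5} {1}
New component count: 2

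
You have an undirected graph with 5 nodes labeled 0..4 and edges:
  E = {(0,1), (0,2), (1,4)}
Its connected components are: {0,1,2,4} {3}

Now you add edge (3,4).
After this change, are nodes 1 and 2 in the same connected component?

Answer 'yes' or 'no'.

Answer: yes

Derivation:
Initial components: {0,1,2,4} {3}
Adding edge (3,4): merges {3} and {0,1,2,4}.
New components: {0,1,2,3,4}
Are 1 and 2 in the same component? yes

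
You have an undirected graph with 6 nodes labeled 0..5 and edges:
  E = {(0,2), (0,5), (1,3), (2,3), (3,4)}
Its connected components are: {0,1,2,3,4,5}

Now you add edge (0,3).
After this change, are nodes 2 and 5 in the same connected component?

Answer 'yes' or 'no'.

Answer: yes

Derivation:
Initial components: {0,1,2,3,4,5}
Adding edge (0,3): both already in same component {0,1,2,3,4,5}. No change.
New components: {0,1,2,3,4,5}
Are 2 and 5 in the same component? yes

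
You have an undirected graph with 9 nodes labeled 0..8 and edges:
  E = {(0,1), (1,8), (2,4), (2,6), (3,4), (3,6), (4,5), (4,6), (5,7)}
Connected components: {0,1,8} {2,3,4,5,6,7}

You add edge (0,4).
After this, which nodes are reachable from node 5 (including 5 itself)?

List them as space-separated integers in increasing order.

Answer: 0 1 2 3 4 5 6 7 8

Derivation:
Before: nodes reachable from 5: {2,3,4,5,6,7}
Adding (0,4): merges 5's component with another. Reachability grows.
After: nodes reachable from 5: {0,1,2,3,4,5,6,7,8}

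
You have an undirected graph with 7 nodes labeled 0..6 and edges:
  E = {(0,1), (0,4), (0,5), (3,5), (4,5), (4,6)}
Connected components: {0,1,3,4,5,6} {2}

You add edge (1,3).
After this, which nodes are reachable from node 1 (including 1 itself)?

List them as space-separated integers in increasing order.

Before: nodes reachable from 1: {0,1,3,4,5,6}
Adding (1,3): both endpoints already in same component. Reachability from 1 unchanged.
After: nodes reachable from 1: {0,1,3,4,5,6}

Answer: 0 1 3 4 5 6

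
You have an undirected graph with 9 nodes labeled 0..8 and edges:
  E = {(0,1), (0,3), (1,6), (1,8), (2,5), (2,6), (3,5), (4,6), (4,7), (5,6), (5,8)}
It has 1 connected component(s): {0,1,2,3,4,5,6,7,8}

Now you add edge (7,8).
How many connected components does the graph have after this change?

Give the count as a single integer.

Initial component count: 1
Add (7,8): endpoints already in same component. Count unchanged: 1.
New component count: 1

Answer: 1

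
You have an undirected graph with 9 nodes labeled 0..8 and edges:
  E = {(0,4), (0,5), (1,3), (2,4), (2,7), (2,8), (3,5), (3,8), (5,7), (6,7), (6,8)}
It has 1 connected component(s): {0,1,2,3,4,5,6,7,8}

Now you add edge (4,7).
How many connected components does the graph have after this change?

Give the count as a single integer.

Initial component count: 1
Add (4,7): endpoints already in same component. Count unchanged: 1.
New component count: 1

Answer: 1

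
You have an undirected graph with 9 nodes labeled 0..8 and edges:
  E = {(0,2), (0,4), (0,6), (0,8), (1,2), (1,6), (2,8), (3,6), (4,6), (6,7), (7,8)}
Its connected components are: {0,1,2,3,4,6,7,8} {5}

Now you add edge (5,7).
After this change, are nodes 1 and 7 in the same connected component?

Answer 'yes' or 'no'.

Initial components: {0,1,2,3,4,6,7,8} {5}
Adding edge (5,7): merges {5} and {0,1,2,3,4,6,7,8}.
New components: {0,1,2,3,4,5,6,7,8}
Are 1 and 7 in the same component? yes

Answer: yes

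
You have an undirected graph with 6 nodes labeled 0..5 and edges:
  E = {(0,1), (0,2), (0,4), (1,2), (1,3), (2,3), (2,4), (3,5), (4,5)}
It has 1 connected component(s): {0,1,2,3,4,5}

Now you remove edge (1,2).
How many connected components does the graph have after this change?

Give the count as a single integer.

Answer: 1

Derivation:
Initial component count: 1
Remove (1,2): not a bridge. Count unchanged: 1.
  After removal, components: {0,1,2,3,4,5}
New component count: 1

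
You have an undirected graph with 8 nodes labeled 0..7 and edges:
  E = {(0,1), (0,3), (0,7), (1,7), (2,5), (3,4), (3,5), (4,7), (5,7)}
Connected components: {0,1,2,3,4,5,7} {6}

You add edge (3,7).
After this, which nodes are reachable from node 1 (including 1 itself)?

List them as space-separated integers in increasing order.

Before: nodes reachable from 1: {0,1,2,3,4,5,7}
Adding (3,7): both endpoints already in same component. Reachability from 1 unchanged.
After: nodes reachable from 1: {0,1,2,3,4,5,7}

Answer: 0 1 2 3 4 5 7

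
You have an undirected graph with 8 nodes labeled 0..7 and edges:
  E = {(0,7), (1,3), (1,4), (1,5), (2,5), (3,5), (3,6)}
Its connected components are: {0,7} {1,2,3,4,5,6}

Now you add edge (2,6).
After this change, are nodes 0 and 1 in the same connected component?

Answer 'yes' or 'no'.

Answer: no

Derivation:
Initial components: {0,7} {1,2,3,4,5,6}
Adding edge (2,6): both already in same component {1,2,3,4,5,6}. No change.
New components: {0,7} {1,2,3,4,5,6}
Are 0 and 1 in the same component? no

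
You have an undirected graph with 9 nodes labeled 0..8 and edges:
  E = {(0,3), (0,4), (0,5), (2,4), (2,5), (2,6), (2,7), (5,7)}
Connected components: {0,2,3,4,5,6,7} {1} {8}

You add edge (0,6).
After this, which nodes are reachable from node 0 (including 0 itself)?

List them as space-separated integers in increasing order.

Answer: 0 2 3 4 5 6 7

Derivation:
Before: nodes reachable from 0: {0,2,3,4,5,6,7}
Adding (0,6): both endpoints already in same component. Reachability from 0 unchanged.
After: nodes reachable from 0: {0,2,3,4,5,6,7}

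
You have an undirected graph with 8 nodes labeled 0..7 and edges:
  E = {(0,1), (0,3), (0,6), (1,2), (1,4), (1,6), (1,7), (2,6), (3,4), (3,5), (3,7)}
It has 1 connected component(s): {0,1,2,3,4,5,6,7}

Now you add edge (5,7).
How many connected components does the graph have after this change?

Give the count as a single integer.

Initial component count: 1
Add (5,7): endpoints already in same component. Count unchanged: 1.
New component count: 1

Answer: 1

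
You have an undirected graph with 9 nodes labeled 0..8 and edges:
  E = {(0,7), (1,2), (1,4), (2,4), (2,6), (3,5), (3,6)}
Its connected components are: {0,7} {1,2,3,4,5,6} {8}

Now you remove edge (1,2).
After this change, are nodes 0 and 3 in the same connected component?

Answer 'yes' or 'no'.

Initial components: {0,7} {1,2,3,4,5,6} {8}
Removing edge (1,2): not a bridge — component count unchanged at 3.
New components: {0,7} {1,2,3,4,5,6} {8}
Are 0 and 3 in the same component? no

Answer: no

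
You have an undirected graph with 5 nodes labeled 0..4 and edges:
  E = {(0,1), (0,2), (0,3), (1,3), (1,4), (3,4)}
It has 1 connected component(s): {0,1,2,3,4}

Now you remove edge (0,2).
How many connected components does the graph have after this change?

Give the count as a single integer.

Initial component count: 1
Remove (0,2): it was a bridge. Count increases: 1 -> 2.
  After removal, components: {0,1,3,4} {2}
New component count: 2

Answer: 2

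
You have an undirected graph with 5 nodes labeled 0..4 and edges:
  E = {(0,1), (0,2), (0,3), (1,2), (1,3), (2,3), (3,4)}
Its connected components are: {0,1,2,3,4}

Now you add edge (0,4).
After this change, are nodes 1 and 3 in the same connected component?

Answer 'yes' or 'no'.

Initial components: {0,1,2,3,4}
Adding edge (0,4): both already in same component {0,1,2,3,4}. No change.
New components: {0,1,2,3,4}
Are 1 and 3 in the same component? yes

Answer: yes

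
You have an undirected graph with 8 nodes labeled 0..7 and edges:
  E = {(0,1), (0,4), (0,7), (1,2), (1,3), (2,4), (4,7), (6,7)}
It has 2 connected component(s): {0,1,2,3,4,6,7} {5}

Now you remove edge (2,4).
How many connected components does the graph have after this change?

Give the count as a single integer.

Answer: 2

Derivation:
Initial component count: 2
Remove (2,4): not a bridge. Count unchanged: 2.
  After removal, components: {0,1,2,3,4,6,7} {5}
New component count: 2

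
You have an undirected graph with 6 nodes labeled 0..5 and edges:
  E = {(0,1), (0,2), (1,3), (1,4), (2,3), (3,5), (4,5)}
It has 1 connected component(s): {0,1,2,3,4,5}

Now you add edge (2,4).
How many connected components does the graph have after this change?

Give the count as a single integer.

Initial component count: 1
Add (2,4): endpoints already in same component. Count unchanged: 1.
New component count: 1

Answer: 1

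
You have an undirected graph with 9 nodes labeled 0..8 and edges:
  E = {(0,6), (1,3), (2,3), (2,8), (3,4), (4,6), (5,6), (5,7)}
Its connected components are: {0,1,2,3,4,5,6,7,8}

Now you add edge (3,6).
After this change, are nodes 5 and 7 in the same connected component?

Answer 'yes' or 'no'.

Initial components: {0,1,2,3,4,5,6,7,8}
Adding edge (3,6): both already in same component {0,1,2,3,4,5,6,7,8}. No change.
New components: {0,1,2,3,4,5,6,7,8}
Are 5 and 7 in the same component? yes

Answer: yes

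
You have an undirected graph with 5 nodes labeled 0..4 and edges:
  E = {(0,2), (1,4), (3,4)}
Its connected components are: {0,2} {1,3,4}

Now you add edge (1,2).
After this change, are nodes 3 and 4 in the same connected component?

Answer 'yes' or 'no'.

Initial components: {0,2} {1,3,4}
Adding edge (1,2): merges {1,3,4} and {0,2}.
New components: {0,1,2,3,4}
Are 3 and 4 in the same component? yes

Answer: yes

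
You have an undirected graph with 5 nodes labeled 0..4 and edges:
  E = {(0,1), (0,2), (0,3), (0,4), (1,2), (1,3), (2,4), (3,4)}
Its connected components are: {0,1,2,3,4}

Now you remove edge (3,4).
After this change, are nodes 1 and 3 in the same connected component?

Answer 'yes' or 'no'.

Answer: yes

Derivation:
Initial components: {0,1,2,3,4}
Removing edge (3,4): not a bridge — component count unchanged at 1.
New components: {0,1,2,3,4}
Are 1 and 3 in the same component? yes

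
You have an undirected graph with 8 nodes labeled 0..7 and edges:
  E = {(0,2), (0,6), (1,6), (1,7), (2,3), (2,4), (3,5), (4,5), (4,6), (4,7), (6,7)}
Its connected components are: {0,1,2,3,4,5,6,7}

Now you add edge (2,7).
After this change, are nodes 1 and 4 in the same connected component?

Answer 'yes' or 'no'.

Initial components: {0,1,2,3,4,5,6,7}
Adding edge (2,7): both already in same component {0,1,2,3,4,5,6,7}. No change.
New components: {0,1,2,3,4,5,6,7}
Are 1 and 4 in the same component? yes

Answer: yes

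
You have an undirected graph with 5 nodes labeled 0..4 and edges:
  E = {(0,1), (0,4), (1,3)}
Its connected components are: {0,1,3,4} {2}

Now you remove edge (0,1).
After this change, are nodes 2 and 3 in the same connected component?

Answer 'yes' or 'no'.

Initial components: {0,1,3,4} {2}
Removing edge (0,1): it was a bridge — component count 2 -> 3.
New components: {0,4} {1,3} {2}
Are 2 and 3 in the same component? no

Answer: no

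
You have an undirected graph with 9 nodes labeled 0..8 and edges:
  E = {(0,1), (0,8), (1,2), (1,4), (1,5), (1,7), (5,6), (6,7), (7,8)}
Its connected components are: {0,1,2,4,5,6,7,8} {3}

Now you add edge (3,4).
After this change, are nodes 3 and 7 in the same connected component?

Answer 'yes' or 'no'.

Answer: yes

Derivation:
Initial components: {0,1,2,4,5,6,7,8} {3}
Adding edge (3,4): merges {3} and {0,1,2,4,5,6,7,8}.
New components: {0,1,2,3,4,5,6,7,8}
Are 3 and 7 in the same component? yes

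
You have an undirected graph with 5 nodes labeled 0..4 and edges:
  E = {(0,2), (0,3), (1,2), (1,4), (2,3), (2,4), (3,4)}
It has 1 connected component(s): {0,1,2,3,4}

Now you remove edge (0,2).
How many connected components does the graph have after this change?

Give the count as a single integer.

Initial component count: 1
Remove (0,2): not a bridge. Count unchanged: 1.
  After removal, components: {0,1,2,3,4}
New component count: 1

Answer: 1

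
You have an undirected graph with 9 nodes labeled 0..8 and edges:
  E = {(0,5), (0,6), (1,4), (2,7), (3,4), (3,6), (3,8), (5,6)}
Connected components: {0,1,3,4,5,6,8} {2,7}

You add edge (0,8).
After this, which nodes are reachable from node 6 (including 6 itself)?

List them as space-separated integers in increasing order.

Before: nodes reachable from 6: {0,1,3,4,5,6,8}
Adding (0,8): both endpoints already in same component. Reachability from 6 unchanged.
After: nodes reachable from 6: {0,1,3,4,5,6,8}

Answer: 0 1 3 4 5 6 8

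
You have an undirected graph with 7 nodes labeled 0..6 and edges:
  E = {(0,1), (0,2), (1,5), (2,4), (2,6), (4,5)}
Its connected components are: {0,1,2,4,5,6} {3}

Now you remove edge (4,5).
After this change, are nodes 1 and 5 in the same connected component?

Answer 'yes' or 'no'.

Answer: yes

Derivation:
Initial components: {0,1,2,4,5,6} {3}
Removing edge (4,5): not a bridge — component count unchanged at 2.
New components: {0,1,2,4,5,6} {3}
Are 1 and 5 in the same component? yes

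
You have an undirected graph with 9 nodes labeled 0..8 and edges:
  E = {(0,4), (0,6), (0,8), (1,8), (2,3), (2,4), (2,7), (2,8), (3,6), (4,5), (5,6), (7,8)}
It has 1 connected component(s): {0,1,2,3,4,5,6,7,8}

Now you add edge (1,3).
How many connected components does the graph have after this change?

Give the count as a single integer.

Answer: 1

Derivation:
Initial component count: 1
Add (1,3): endpoints already in same component. Count unchanged: 1.
New component count: 1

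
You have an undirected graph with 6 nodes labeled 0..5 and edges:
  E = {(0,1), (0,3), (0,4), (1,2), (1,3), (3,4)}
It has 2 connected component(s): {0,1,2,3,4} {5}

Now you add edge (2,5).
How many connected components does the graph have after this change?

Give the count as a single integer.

Initial component count: 2
Add (2,5): merges two components. Count decreases: 2 -> 1.
New component count: 1

Answer: 1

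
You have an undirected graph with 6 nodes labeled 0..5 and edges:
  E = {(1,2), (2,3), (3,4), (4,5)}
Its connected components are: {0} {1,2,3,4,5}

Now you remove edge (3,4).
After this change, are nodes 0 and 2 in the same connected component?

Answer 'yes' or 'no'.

Answer: no

Derivation:
Initial components: {0} {1,2,3,4,5}
Removing edge (3,4): it was a bridge — component count 2 -> 3.
New components: {0} {1,2,3} {4,5}
Are 0 and 2 in the same component? no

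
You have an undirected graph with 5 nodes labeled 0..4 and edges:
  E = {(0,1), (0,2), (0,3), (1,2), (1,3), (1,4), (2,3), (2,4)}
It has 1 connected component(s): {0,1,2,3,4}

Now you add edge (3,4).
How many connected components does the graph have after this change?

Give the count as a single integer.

Initial component count: 1
Add (3,4): endpoints already in same component. Count unchanged: 1.
New component count: 1

Answer: 1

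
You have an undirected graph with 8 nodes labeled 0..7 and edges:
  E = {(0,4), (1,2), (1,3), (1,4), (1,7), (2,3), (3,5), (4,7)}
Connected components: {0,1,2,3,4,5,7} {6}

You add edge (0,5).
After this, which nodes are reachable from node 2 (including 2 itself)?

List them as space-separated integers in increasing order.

Before: nodes reachable from 2: {0,1,2,3,4,5,7}
Adding (0,5): both endpoints already in same component. Reachability from 2 unchanged.
After: nodes reachable from 2: {0,1,2,3,4,5,7}

Answer: 0 1 2 3 4 5 7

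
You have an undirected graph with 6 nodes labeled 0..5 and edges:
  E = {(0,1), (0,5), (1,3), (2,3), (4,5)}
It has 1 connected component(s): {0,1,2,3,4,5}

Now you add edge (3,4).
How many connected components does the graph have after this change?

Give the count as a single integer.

Initial component count: 1
Add (3,4): endpoints already in same component. Count unchanged: 1.
New component count: 1

Answer: 1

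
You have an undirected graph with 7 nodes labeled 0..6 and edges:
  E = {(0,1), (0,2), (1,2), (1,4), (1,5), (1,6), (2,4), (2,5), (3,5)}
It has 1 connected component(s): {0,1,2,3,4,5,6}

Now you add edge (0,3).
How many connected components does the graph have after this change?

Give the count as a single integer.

Initial component count: 1
Add (0,3): endpoints already in same component. Count unchanged: 1.
New component count: 1

Answer: 1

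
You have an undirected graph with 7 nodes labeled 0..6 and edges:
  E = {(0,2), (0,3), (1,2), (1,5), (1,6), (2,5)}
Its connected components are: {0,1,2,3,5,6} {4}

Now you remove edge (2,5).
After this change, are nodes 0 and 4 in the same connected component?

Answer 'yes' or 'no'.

Answer: no

Derivation:
Initial components: {0,1,2,3,5,6} {4}
Removing edge (2,5): not a bridge — component count unchanged at 2.
New components: {0,1,2,3,5,6} {4}
Are 0 and 4 in the same component? no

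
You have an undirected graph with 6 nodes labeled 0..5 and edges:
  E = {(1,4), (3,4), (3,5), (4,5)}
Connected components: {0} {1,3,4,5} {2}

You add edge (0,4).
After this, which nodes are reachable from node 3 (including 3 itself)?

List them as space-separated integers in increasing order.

Before: nodes reachable from 3: {1,3,4,5}
Adding (0,4): merges 3's component with another. Reachability grows.
After: nodes reachable from 3: {0,1,3,4,5}

Answer: 0 1 3 4 5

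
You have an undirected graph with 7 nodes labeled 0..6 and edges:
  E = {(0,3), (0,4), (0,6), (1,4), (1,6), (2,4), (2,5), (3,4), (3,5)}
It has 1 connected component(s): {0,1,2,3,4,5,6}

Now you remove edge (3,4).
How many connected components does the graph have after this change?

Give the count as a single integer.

Answer: 1

Derivation:
Initial component count: 1
Remove (3,4): not a bridge. Count unchanged: 1.
  After removal, components: {0,1,2,3,4,5,6}
New component count: 1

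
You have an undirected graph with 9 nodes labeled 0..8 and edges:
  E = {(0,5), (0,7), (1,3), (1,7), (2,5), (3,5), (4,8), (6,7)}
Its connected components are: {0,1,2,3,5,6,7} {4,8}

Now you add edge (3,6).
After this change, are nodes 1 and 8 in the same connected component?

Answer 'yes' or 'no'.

Initial components: {0,1,2,3,5,6,7} {4,8}
Adding edge (3,6): both already in same component {0,1,2,3,5,6,7}. No change.
New components: {0,1,2,3,5,6,7} {4,8}
Are 1 and 8 in the same component? no

Answer: no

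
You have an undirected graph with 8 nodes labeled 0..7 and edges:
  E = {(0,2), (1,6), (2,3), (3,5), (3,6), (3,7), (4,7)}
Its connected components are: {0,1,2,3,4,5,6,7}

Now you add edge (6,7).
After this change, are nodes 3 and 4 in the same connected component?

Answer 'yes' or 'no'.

Initial components: {0,1,2,3,4,5,6,7}
Adding edge (6,7): both already in same component {0,1,2,3,4,5,6,7}. No change.
New components: {0,1,2,3,4,5,6,7}
Are 3 and 4 in the same component? yes

Answer: yes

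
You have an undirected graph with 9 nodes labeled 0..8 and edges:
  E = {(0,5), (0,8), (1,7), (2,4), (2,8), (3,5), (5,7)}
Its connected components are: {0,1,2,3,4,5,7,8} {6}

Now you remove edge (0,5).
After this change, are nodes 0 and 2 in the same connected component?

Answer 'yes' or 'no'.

Initial components: {0,1,2,3,4,5,7,8} {6}
Removing edge (0,5): it was a bridge — component count 2 -> 3.
New components: {0,2,4,8} {1,3,5,7} {6}
Are 0 and 2 in the same component? yes

Answer: yes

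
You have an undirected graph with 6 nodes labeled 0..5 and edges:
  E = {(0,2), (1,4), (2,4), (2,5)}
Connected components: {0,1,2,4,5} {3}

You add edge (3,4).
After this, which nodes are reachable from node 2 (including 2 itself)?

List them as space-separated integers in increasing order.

Before: nodes reachable from 2: {0,1,2,4,5}
Adding (3,4): merges 2's component with another. Reachability grows.
After: nodes reachable from 2: {0,1,2,3,4,5}

Answer: 0 1 2 3 4 5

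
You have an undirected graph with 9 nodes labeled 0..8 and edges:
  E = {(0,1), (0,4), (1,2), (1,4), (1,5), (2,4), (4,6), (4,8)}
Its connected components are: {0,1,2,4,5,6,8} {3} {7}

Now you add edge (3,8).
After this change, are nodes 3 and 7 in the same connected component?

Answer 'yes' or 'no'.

Answer: no

Derivation:
Initial components: {0,1,2,4,5,6,8} {3} {7}
Adding edge (3,8): merges {3} and {0,1,2,4,5,6,8}.
New components: {0,1,2,3,4,5,6,8} {7}
Are 3 and 7 in the same component? no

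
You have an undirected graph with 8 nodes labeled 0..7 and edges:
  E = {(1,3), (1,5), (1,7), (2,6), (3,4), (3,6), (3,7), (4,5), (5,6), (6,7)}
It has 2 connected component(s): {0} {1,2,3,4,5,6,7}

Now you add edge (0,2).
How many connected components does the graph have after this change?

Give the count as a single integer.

Answer: 1

Derivation:
Initial component count: 2
Add (0,2): merges two components. Count decreases: 2 -> 1.
New component count: 1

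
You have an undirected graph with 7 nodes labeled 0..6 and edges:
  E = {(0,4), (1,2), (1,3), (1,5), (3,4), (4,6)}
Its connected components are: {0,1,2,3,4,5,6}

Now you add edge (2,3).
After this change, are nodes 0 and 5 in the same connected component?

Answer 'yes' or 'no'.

Initial components: {0,1,2,3,4,5,6}
Adding edge (2,3): both already in same component {0,1,2,3,4,5,6}. No change.
New components: {0,1,2,3,4,5,6}
Are 0 and 5 in the same component? yes

Answer: yes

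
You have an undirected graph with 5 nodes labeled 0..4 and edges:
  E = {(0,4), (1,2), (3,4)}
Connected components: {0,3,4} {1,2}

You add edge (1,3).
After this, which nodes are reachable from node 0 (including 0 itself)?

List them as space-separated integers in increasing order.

Before: nodes reachable from 0: {0,3,4}
Adding (1,3): merges 0's component with another. Reachability grows.
After: nodes reachable from 0: {0,1,2,3,4}

Answer: 0 1 2 3 4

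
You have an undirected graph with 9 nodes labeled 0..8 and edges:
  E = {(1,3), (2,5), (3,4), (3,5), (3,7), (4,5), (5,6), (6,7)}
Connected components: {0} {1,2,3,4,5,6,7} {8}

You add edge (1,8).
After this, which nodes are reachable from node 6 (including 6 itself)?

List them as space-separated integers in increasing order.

Answer: 1 2 3 4 5 6 7 8

Derivation:
Before: nodes reachable from 6: {1,2,3,4,5,6,7}
Adding (1,8): merges 6's component with another. Reachability grows.
After: nodes reachable from 6: {1,2,3,4,5,6,7,8}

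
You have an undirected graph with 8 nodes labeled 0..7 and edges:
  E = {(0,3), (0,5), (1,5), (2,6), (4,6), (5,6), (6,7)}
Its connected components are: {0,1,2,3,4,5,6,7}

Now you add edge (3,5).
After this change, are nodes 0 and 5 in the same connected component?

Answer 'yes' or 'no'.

Answer: yes

Derivation:
Initial components: {0,1,2,3,4,5,6,7}
Adding edge (3,5): both already in same component {0,1,2,3,4,5,6,7}. No change.
New components: {0,1,2,3,4,5,6,7}
Are 0 and 5 in the same component? yes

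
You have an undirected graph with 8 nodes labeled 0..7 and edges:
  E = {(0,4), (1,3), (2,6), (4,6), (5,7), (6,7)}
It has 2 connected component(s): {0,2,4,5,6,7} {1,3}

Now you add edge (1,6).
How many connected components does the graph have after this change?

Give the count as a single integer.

Initial component count: 2
Add (1,6): merges two components. Count decreases: 2 -> 1.
New component count: 1

Answer: 1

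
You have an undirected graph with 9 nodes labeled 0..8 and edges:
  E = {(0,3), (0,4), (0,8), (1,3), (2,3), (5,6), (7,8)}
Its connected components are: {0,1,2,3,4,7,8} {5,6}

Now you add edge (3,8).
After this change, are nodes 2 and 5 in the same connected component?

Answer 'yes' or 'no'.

Answer: no

Derivation:
Initial components: {0,1,2,3,4,7,8} {5,6}
Adding edge (3,8): both already in same component {0,1,2,3,4,7,8}. No change.
New components: {0,1,2,3,4,7,8} {5,6}
Are 2 and 5 in the same component? no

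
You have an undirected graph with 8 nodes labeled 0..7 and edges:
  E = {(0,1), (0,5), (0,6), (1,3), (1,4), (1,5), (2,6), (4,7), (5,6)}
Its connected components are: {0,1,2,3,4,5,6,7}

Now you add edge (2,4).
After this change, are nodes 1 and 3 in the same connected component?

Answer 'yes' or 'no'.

Answer: yes

Derivation:
Initial components: {0,1,2,3,4,5,6,7}
Adding edge (2,4): both already in same component {0,1,2,3,4,5,6,7}. No change.
New components: {0,1,2,3,4,5,6,7}
Are 1 and 3 in the same component? yes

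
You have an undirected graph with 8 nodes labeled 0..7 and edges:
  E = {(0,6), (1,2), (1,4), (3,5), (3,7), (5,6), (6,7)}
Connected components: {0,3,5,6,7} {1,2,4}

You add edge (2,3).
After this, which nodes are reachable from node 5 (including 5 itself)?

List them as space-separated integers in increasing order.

Answer: 0 1 2 3 4 5 6 7

Derivation:
Before: nodes reachable from 5: {0,3,5,6,7}
Adding (2,3): merges 5's component with another. Reachability grows.
After: nodes reachable from 5: {0,1,2,3,4,5,6,7}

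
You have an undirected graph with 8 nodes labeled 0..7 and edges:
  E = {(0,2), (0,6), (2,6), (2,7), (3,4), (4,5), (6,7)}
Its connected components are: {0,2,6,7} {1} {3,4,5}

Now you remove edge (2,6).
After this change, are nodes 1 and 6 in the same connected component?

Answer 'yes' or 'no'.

Answer: no

Derivation:
Initial components: {0,2,6,7} {1} {3,4,5}
Removing edge (2,6): not a bridge — component count unchanged at 3.
New components: {0,2,6,7} {1} {3,4,5}
Are 1 and 6 in the same component? no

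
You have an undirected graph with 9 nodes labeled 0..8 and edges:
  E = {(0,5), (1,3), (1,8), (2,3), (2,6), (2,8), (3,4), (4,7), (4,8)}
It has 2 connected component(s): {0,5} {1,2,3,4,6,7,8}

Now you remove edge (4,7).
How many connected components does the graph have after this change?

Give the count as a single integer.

Answer: 3

Derivation:
Initial component count: 2
Remove (4,7): it was a bridge. Count increases: 2 -> 3.
  After removal, components: {0,5} {1,2,3,4,6,8} {7}
New component count: 3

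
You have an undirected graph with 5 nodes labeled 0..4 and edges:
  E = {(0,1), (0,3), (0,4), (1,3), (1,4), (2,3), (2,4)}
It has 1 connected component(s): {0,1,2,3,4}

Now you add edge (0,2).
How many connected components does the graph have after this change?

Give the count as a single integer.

Answer: 1

Derivation:
Initial component count: 1
Add (0,2): endpoints already in same component. Count unchanged: 1.
New component count: 1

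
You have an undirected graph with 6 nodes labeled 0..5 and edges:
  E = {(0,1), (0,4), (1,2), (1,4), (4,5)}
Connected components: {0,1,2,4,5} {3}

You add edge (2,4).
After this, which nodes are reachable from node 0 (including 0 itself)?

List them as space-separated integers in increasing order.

Before: nodes reachable from 0: {0,1,2,4,5}
Adding (2,4): both endpoints already in same component. Reachability from 0 unchanged.
After: nodes reachable from 0: {0,1,2,4,5}

Answer: 0 1 2 4 5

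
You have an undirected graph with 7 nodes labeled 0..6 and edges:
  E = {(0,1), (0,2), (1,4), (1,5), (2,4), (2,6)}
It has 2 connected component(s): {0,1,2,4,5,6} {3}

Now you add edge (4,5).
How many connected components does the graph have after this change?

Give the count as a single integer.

Answer: 2

Derivation:
Initial component count: 2
Add (4,5): endpoints already in same component. Count unchanged: 2.
New component count: 2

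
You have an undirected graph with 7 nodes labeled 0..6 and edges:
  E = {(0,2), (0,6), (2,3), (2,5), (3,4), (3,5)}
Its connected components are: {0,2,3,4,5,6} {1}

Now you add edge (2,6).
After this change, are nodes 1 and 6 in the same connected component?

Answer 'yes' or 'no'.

Answer: no

Derivation:
Initial components: {0,2,3,4,5,6} {1}
Adding edge (2,6): both already in same component {0,2,3,4,5,6}. No change.
New components: {0,2,3,4,5,6} {1}
Are 1 and 6 in the same component? no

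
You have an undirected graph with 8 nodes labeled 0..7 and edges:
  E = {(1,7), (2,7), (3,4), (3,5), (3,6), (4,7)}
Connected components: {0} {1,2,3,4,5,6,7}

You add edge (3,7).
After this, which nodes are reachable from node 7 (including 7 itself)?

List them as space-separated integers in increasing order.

Before: nodes reachable from 7: {1,2,3,4,5,6,7}
Adding (3,7): both endpoints already in same component. Reachability from 7 unchanged.
After: nodes reachable from 7: {1,2,3,4,5,6,7}

Answer: 1 2 3 4 5 6 7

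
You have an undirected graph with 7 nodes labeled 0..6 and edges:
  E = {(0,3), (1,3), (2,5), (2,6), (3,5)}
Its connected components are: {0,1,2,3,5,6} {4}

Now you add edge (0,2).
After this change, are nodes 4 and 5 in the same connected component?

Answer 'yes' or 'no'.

Initial components: {0,1,2,3,5,6} {4}
Adding edge (0,2): both already in same component {0,1,2,3,5,6}. No change.
New components: {0,1,2,3,5,6} {4}
Are 4 and 5 in the same component? no

Answer: no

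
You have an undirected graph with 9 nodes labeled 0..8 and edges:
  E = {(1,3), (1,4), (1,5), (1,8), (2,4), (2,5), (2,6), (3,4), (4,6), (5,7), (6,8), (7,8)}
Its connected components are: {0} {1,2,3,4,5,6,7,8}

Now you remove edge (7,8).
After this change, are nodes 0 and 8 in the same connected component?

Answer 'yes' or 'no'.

Answer: no

Derivation:
Initial components: {0} {1,2,3,4,5,6,7,8}
Removing edge (7,8): not a bridge — component count unchanged at 2.
New components: {0} {1,2,3,4,5,6,7,8}
Are 0 and 8 in the same component? no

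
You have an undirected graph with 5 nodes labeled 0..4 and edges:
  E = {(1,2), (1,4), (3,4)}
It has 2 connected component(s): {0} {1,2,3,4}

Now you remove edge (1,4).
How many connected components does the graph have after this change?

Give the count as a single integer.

Answer: 3

Derivation:
Initial component count: 2
Remove (1,4): it was a bridge. Count increases: 2 -> 3.
  After removal, components: {0} {1,2} {3,4}
New component count: 3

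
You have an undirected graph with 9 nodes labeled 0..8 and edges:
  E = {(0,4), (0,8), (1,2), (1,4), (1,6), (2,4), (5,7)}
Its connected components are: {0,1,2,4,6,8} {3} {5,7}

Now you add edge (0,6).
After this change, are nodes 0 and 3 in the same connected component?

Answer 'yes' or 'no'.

Initial components: {0,1,2,4,6,8} {3} {5,7}
Adding edge (0,6): both already in same component {0,1,2,4,6,8}. No change.
New components: {0,1,2,4,6,8} {3} {5,7}
Are 0 and 3 in the same component? no

Answer: no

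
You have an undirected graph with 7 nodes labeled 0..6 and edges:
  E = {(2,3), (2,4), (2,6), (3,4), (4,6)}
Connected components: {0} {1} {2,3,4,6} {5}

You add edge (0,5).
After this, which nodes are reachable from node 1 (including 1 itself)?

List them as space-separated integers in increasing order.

Before: nodes reachable from 1: {1}
Adding (0,5): merges two components, but neither contains 1. Reachability from 1 unchanged.
After: nodes reachable from 1: {1}

Answer: 1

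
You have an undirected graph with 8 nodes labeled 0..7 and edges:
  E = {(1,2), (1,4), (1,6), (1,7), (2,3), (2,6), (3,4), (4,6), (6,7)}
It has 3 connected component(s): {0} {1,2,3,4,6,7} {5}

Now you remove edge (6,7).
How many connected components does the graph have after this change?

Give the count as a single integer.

Answer: 3

Derivation:
Initial component count: 3
Remove (6,7): not a bridge. Count unchanged: 3.
  After removal, components: {0} {1,2,3,4,6,7} {5}
New component count: 3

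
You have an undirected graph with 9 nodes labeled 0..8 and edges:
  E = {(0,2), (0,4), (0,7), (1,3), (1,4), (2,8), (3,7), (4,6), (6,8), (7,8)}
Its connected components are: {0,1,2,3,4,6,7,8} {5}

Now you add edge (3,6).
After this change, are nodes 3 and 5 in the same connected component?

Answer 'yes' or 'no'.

Answer: no

Derivation:
Initial components: {0,1,2,3,4,6,7,8} {5}
Adding edge (3,6): both already in same component {0,1,2,3,4,6,7,8}. No change.
New components: {0,1,2,3,4,6,7,8} {5}
Are 3 and 5 in the same component? no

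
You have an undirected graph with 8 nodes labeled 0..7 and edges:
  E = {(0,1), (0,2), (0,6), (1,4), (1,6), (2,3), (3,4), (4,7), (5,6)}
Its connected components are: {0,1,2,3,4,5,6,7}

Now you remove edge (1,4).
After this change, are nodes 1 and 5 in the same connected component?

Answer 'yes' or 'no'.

Answer: yes

Derivation:
Initial components: {0,1,2,3,4,5,6,7}
Removing edge (1,4): not a bridge — component count unchanged at 1.
New components: {0,1,2,3,4,5,6,7}
Are 1 and 5 in the same component? yes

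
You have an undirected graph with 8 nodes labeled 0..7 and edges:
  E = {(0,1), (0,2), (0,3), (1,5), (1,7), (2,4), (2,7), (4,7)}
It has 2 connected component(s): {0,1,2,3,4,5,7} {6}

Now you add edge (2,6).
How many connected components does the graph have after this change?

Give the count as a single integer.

Answer: 1

Derivation:
Initial component count: 2
Add (2,6): merges two components. Count decreases: 2 -> 1.
New component count: 1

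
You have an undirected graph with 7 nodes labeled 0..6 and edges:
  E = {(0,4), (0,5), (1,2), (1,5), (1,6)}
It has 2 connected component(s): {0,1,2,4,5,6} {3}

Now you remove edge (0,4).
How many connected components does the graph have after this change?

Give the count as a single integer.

Initial component count: 2
Remove (0,4): it was a bridge. Count increases: 2 -> 3.
  After removal, components: {0,1,2,5,6} {3} {4}
New component count: 3

Answer: 3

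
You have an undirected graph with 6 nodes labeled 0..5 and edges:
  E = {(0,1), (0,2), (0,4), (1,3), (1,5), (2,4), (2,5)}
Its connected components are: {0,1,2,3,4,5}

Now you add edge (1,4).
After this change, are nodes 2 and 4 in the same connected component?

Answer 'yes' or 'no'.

Initial components: {0,1,2,3,4,5}
Adding edge (1,4): both already in same component {0,1,2,3,4,5}. No change.
New components: {0,1,2,3,4,5}
Are 2 and 4 in the same component? yes

Answer: yes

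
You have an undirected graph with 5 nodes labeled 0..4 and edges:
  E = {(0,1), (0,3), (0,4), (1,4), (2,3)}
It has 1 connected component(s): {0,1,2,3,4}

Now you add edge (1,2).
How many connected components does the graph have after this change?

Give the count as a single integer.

Answer: 1

Derivation:
Initial component count: 1
Add (1,2): endpoints already in same component. Count unchanged: 1.
New component count: 1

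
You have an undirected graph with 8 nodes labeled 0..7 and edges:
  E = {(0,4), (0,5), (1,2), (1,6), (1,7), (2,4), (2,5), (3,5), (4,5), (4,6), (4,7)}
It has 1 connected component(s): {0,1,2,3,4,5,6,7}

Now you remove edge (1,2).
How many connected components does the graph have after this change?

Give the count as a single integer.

Answer: 1

Derivation:
Initial component count: 1
Remove (1,2): not a bridge. Count unchanged: 1.
  After removal, components: {0,1,2,3,4,5,6,7}
New component count: 1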